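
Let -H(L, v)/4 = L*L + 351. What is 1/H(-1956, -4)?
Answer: -1/15305148 ≈ -6.5338e-8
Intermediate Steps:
H(L, v) = -1404 - 4*L**2 (H(L, v) = -4*(L*L + 351) = -4*(L**2 + 351) = -4*(351 + L**2) = -1404 - 4*L**2)
1/H(-1956, -4) = 1/(-1404 - 4*(-1956)**2) = 1/(-1404 - 4*3825936) = 1/(-1404 - 15303744) = 1/(-15305148) = -1/15305148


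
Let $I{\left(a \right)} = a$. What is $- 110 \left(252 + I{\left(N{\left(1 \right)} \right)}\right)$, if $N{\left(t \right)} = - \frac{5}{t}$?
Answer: $-27170$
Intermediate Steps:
$- 110 \left(252 + I{\left(N{\left(1 \right)} \right)}\right) = - 110 \left(252 - \frac{5}{1}\right) = - 110 \left(252 - 5\right) = \left(-110\right) 247 = -27170$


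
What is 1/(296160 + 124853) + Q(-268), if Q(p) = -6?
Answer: -2526077/421013 ≈ -6.0000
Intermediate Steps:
1/(296160 + 124853) + Q(-268) = 1/(296160 + 124853) - 6 = 1/421013 - 6 = -2526077/421013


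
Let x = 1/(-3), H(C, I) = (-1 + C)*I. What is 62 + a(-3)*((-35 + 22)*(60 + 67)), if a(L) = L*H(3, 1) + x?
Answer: 31555/3 ≈ 10518.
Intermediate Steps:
H(C, I) = I*(-1 + C)
x = -1/3 ≈ -0.33333
a(L) = -1/3 + 2*L (a(L) = L*(1*(-1 + 3)) - 1/3 = L*(1*2) - 1/3 = L*2 - 1/3 = 2*L - 1/3 = -1/3 + 2*L)
62 + a(-3)*((-35 + 22)*(60 + 67)) = 62 + (-1/3 + 2*(-3))*((-35 + 22)*(60 + 67)) = 62 + (-1/3 - 6)*(-13*127) = 62 - 19/3*(-1651) = 62 + 31369/3 = 31555/3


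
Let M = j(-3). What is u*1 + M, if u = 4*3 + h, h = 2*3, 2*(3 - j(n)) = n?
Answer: 45/2 ≈ 22.500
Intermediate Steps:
j(n) = 3 - n/2
h = 6
M = 9/2 (M = 3 - ½*(-3) = 3 + 3/2 = 9/2 ≈ 4.5000)
u = 18 (u = 4*3 + 6 = 12 + 6 = 18)
u*1 + M = 18*1 + 9/2 = 18 + 9/2 = 45/2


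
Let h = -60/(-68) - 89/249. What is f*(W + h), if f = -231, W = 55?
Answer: -18097849/1411 ≈ -12826.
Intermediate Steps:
h = 2222/4233 (h = -60*(-1/68) - 89*1/249 = 15/17 - 89/249 = 2222/4233 ≈ 0.52492)
f*(W + h) = -231*(55 + 2222/4233) = -231*235037/4233 = -18097849/1411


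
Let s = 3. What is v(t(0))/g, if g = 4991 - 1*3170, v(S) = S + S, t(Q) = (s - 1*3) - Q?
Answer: 0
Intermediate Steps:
t(Q) = -Q (t(Q) = (3 - 1*3) - Q = (3 - 3) - Q = 0 - Q = -Q)
v(S) = 2*S
g = 1821 (g = 4991 - 3170 = 1821)
v(t(0))/g = (2*(-1*0))/1821 = (2*0)*(1/1821) = 0*(1/1821) = 0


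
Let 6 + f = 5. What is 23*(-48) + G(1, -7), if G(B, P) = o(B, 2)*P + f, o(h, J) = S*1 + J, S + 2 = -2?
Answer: -1091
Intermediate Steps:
S = -4 (S = -2 - 2 = -4)
f = -1 (f = -6 + 5 = -1)
o(h, J) = -4 + J (o(h, J) = -4*1 + J = -4 + J)
G(B, P) = -1 - 2*P (G(B, P) = (-4 + 2)*P - 1 = -2*P - 1 = -1 - 2*P)
23*(-48) + G(1, -7) = 23*(-48) + (-1 - 2*(-7)) = -1104 + (-1 + 14) = -1104 + 13 = -1091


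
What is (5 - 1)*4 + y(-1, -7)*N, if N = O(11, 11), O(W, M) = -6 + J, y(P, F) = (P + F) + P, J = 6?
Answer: 16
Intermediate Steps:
y(P, F) = F + 2*P (y(P, F) = (F + P) + P = F + 2*P)
O(W, M) = 0 (O(W, M) = -6 + 6 = 0)
N = 0
(5 - 1)*4 + y(-1, -7)*N = (5 - 1)*4 + (-7 + 2*(-1))*0 = 4*4 + (-7 - 2)*0 = 16 - 9*0 = 16 + 0 = 16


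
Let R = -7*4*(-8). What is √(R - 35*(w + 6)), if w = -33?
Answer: √1169 ≈ 34.191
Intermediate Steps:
R = 224 (R = -28*(-8) = 224)
√(R - 35*(w + 6)) = √(224 - 35*(-33 + 6)) = √(224 - 35*(-27)) = √(224 + 945) = √1169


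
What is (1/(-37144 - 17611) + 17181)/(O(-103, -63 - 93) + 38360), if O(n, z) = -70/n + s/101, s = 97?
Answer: 9786577038562/21851414100455 ≈ 0.44787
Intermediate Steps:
O(n, z) = 97/101 - 70/n (O(n, z) = -70/n + 97/101 = 97/101 - 70/n)
(1/(-37144 - 17611) + 17181)/(O(-103, -63 - 93) + 38360) = (1/(-37144 - 17611) + 17181)/((97/101 - 70/(-103)) + 38360) = (1/(-54755) + 17181)/((97/101 - 70*(-1/103)) + 38360) = (-1/54755 + 17181)/((97/101 + 70/103) + 38360) = 940745654/(54755*(17061/10403 + 38360)) = 940745654/(54755*(399076141/10403)) = (940745654/54755)*(10403/399076141) = 9786577038562/21851414100455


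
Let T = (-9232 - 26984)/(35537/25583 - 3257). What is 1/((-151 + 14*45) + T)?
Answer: 41644147/20410803377 ≈ 0.0020403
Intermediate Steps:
T = 463256964/41644147 (T = -36216/(35537*(1/25583) - 3257) = -36216/(35537/25583 - 3257) = -36216/(-83288294/25583) = -36216*(-25583/83288294) = 463256964/41644147 ≈ 11.124)
1/((-151 + 14*45) + T) = 1/((-151 + 14*45) + 463256964/41644147) = 1/((-151 + 630) + 463256964/41644147) = 1/(479 + 463256964/41644147) = 1/(20410803377/41644147) = 41644147/20410803377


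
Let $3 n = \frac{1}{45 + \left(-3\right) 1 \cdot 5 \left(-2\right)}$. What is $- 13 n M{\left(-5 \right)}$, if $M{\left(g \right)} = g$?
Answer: $\frac{13}{45} \approx 0.28889$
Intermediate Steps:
$n = \frac{1}{225}$ ($n = \frac{1}{3 \left(45 + \left(-3\right) 1 \cdot 5 \left(-2\right)\right)} = \frac{1}{3 \left(45 + \left(-3\right) 5 \left(-2\right)\right)} = \frac{1}{3 \left(45 - -30\right)} = \frac{1}{3 \left(45 + 30\right)} = \frac{1}{3 \cdot 75} = \frac{1}{3} \cdot \frac{1}{75} = \frac{1}{225} \approx 0.0044444$)
$- 13 n M{\left(-5 \right)} = \left(-13\right) \frac{1}{225} \left(-5\right) = \left(- \frac{13}{225}\right) \left(-5\right) = \frac{13}{45}$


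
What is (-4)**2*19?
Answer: 304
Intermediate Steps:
(-4)**2*19 = 16*19 = 304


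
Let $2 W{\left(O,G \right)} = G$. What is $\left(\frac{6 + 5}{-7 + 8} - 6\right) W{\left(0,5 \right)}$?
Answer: $\frac{25}{2} \approx 12.5$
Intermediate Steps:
$W{\left(O,G \right)} = \frac{G}{2}$
$\left(\frac{6 + 5}{-7 + 8} - 6\right) W{\left(0,5 \right)} = \left(\frac{6 + 5}{-7 + 8} - 6\right) \frac{1}{2} \cdot 5 = \left(\frac{11}{1} - 6\right) \frac{5}{2} = \left(11 \cdot 1 - 6\right) \frac{5}{2} = \left(11 - 6\right) \frac{5}{2} = 5 \cdot \frac{5}{2} = \frac{25}{2}$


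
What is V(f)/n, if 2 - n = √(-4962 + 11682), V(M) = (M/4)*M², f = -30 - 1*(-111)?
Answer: -531441/13432 - 531441*√105/3358 ≈ -1661.3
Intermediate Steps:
f = 81 (f = -30 + 111 = 81)
V(M) = M³/4 (V(M) = (M*(¼))*M² = (M/4)*M² = M³/4)
n = 2 - 8*√105 (n = 2 - √(-4962 + 11682) = 2 - √6720 = 2 - 8*√105 ≈ -79.976)
V(f)/n = ((¼)*81³)/(2 - 8*√105) = ((¼)*531441)/(2 - 8*√105) = 531441/(4*(2 - 8*√105))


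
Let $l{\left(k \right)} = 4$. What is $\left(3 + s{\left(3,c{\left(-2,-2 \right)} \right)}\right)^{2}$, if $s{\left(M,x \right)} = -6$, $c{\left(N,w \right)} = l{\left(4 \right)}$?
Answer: $9$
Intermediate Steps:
$c{\left(N,w \right)} = 4$
$\left(3 + s{\left(3,c{\left(-2,-2 \right)} \right)}\right)^{2} = \left(3 - 6\right)^{2} = \left(-3\right)^{2} = 9$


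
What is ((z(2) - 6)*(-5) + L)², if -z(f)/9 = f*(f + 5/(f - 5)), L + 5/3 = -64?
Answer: 289/9 ≈ 32.111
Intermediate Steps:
L = -197/3 (L = -5/3 - 64 = -197/3 ≈ -65.667)
z(f) = -9*f*(f + 5/(-5 + f)) (z(f) = -9*f*(f + 5/(f - 5)) = -9*f*(f + 5/(-5 + f)))
((z(2) - 6)*(-5) + L)² = ((9*2*(-5 - 1*2² + 5*2)/(-5 + 2) - 6)*(-5) - 197/3)² = ((9*2*(-5 - 1*4 + 10)/(-3) - 6)*(-5) - 197/3)² = ((9*2*(-⅓)*(-5 - 4 + 10) - 6)*(-5) - 197/3)² = ((9*2*(-⅓)*1 - 6)*(-5) - 197/3)² = ((-6 - 6)*(-5) - 197/3)² = (-12*(-5) - 197/3)² = (60 - 197/3)² = (-17/3)² = 289/9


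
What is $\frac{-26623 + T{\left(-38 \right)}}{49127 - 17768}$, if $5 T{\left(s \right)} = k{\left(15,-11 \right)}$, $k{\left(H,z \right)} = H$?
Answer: $- \frac{26620}{31359} \approx -0.84888$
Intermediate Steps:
$T{\left(s \right)} = 3$ ($T{\left(s \right)} = \frac{1}{5} \cdot 15 = 3$)
$\frac{-26623 + T{\left(-38 \right)}}{49127 - 17768} = \frac{-26623 + 3}{49127 - 17768} = - \frac{26620}{31359}$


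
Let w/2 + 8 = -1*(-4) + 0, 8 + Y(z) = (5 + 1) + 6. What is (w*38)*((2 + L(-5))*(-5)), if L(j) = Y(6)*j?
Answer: -27360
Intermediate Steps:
Y(z) = 4 (Y(z) = -8 + ((5 + 1) + 6) = -8 + (6 + 6) = -8 + 12 = 4)
w = -8 (w = -16 + 2*(-1*(-4) + 0) = -16 + 2*(4 + 0) = -16 + 2*4 = -16 + 8 = -8)
L(j) = 4*j
(w*38)*((2 + L(-5))*(-5)) = (-8*38)*((2 + 4*(-5))*(-5)) = -304*(2 - 20)*(-5) = -(-5472)*(-5) = -304*90 = -27360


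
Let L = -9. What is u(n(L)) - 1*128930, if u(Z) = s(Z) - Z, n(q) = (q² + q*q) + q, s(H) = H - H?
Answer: -129083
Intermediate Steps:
s(H) = 0
n(q) = q + 2*q² (n(q) = (q² + q²) + q = 2*q² + q = q + 2*q²)
u(Z) = -Z (u(Z) = 0 - Z = -Z)
u(n(L)) - 1*128930 = -(-9)*(1 + 2*(-9)) - 1*128930 = -(-9)*(1 - 18) - 128930 = -(-9)*(-17) - 128930 = -1*153 - 128930 = -153 - 128930 = -129083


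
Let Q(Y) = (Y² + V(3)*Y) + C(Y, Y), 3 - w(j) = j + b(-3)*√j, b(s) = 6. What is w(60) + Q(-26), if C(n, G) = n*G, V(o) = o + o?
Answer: 1139 - 12*√15 ≈ 1092.5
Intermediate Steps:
V(o) = 2*o
C(n, G) = G*n
w(j) = 3 - j - 6*√j (w(j) = 3 - (j + 6*√j) = 3 + (-j - 6*√j) = 3 - j - 6*√j)
Q(Y) = 2*Y² + 6*Y (Q(Y) = (Y² + (2*3)*Y) + Y*Y = (Y² + 6*Y) + Y² = 2*Y² + 6*Y)
w(60) + Q(-26) = (3 - 1*60 - 12*√15) + 2*(-26)*(3 - 26) = (3 - 60 - 12*√15) + 2*(-26)*(-23) = (3 - 60 - 12*√15) + 1196 = (-57 - 12*√15) + 1196 = 1139 - 12*√15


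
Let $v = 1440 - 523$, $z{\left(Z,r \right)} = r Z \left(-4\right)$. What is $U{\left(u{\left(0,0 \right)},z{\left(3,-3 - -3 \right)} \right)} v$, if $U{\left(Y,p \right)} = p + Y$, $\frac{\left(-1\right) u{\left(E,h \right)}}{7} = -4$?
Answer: $25676$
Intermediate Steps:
$z{\left(Z,r \right)} = - 4 Z r$ ($z{\left(Z,r \right)} = Z r \left(-4\right) = - 4 Z r$)
$u{\left(E,h \right)} = 28$ ($u{\left(E,h \right)} = \left(-7\right) \left(-4\right) = 28$)
$v = 917$ ($v = 1440 - 523 = 917$)
$U{\left(Y,p \right)} = Y + p$
$U{\left(u{\left(0,0 \right)},z{\left(3,-3 - -3 \right)} \right)} v = \left(28 - 12 \left(-3 - -3\right)\right) 917 = \left(28 - 12 \left(-3 + 3\right)\right) 917 = \left(28 - 12 \cdot 0\right) 917 = \left(28 + 0\right) 917 = 28 \cdot 917 = 25676$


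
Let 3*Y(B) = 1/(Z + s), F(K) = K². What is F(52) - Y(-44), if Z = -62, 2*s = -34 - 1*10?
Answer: 681409/252 ≈ 2704.0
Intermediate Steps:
s = -22 (s = (-34 - 1*10)/2 = (-34 - 10)/2 = (½)*(-44) = -22)
Y(B) = -1/252 (Y(B) = 1/(3*(-62 - 22)) = (⅓)/(-84) = (⅓)*(-1/84) = -1/252)
F(52) - Y(-44) = 52² - 1*(-1/252) = 2704 + 1/252 = 681409/252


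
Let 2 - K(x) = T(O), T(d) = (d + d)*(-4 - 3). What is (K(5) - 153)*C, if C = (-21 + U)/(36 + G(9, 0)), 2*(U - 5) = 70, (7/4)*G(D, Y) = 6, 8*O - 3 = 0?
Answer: -77539/1104 ≈ -70.235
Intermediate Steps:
O = 3/8 (O = 3/8 + (1/8)*0 = 3/8 + 0 = 3/8 ≈ 0.37500)
G(D, Y) = 24/7 (G(D, Y) = (4/7)*6 = 24/7)
U = 40 (U = 5 + (1/2)*70 = 5 + 35 = 40)
T(d) = -14*d (T(d) = (2*d)*(-7) = -14*d)
K(x) = 29/4 (K(x) = 2 - (-14)*3/8 = 2 - 1*(-21/4) = 2 + 21/4 = 29/4)
C = 133/276 (C = (-21 + 40)/(36 + 24/7) = 19/(276/7) = 19*(7/276) = 133/276 ≈ 0.48188)
(K(5) - 153)*C = (29/4 - 153)*(133/276) = -583/4*133/276 = -77539/1104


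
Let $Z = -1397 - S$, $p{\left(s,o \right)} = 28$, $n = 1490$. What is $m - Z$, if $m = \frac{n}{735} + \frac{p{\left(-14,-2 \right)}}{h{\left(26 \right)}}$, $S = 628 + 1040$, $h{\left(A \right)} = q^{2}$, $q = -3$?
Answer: $\frac{1353931}{441} \approx 3070.1$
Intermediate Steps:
$h{\left(A \right)} = 9$ ($h{\left(A \right)} = \left(-3\right)^{2} = 9$)
$S = 1668$
$Z = -3065$ ($Z = -1397 - 1668 = -3065$)
$m = \frac{2266}{441}$ ($m = \frac{1490}{735} + \frac{28}{9} = 1490 \cdot \frac{1}{735} + 28 \cdot \frac{1}{9} = \frac{298}{147} + \frac{28}{9} = \frac{2266}{441} \approx 5.1383$)
$m - Z = \frac{2266}{441} - -3065 = \frac{2266}{441} + 3065 = \frac{1353931}{441}$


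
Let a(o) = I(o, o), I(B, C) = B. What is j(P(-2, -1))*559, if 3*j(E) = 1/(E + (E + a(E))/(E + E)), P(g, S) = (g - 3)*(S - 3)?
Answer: 559/63 ≈ 8.8730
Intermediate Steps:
a(o) = o
P(g, S) = (-3 + S)*(-3 + g) (P(g, S) = (-3 + g)*(-3 + S) = (-3 + S)*(-3 + g))
j(E) = 1/(3*(1 + E)) (j(E) = 1/(3*(E + (E + E)/(E + E))) = 1/(3*(E + (2*E)/((2*E)))) = 1/(3*(E + (2*E)*(1/(2*E)))) = 1/(3*(E + 1)) = 1/(3*(1 + E)))
j(P(-2, -1))*559 = (1/(3*(1 + (9 - 3*(-1) - 3*(-2) - 1*(-2)))))*559 = (1/(3*(1 + (9 + 3 + 6 + 2))))*559 = (1/(3*(1 + 20)))*559 = ((1/3)/21)*559 = ((1/3)*(1/21))*559 = (1/63)*559 = 559/63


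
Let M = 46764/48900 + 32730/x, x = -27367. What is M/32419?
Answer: -26725551/3615383899975 ≈ -7.3922e-6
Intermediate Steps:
M = -26725551/111520525 (M = 46764/48900 + 32730/(-27367) = 46764*(1/48900) + 32730*(-1/27367) = 3897/4075 - 32730/27367 = -26725551/111520525 ≈ -0.23965)
M/32419 = -26725551/111520525/32419 = -26725551/111520525*1/32419 = -26725551/3615383899975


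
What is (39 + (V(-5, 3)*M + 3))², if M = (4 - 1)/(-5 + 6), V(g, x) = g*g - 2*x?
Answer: 9801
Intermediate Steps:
V(g, x) = g² - 2*x
M = 3 (M = 3/1 = 3*1 = 3)
(39 + (V(-5, 3)*M + 3))² = (39 + (((-5)² - 2*3)*3 + 3))² = (39 + ((25 - 6)*3 + 3))² = (39 + (19*3 + 3))² = (39 + (57 + 3))² = (39 + 60)² = 99² = 9801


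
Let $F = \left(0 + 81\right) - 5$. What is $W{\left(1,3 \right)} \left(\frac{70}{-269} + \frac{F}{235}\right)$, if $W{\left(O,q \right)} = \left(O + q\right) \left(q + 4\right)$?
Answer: $\frac{111832}{63215} \approx 1.7691$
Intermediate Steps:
$F = 76$ ($F = 81 - 5 = 76$)
$W{\left(O,q \right)} = \left(4 + q\right) \left(O + q\right)$ ($W{\left(O,q \right)} = \left(O + q\right) \left(4 + q\right) = \left(4 + q\right) \left(O + q\right)$)
$W{\left(1,3 \right)} \left(\frac{70}{-269} + \frac{F}{235}\right) = \left(3^{2} + 4 \cdot 1 + 4 \cdot 3 + 1 \cdot 3\right) \left(\frac{70}{-269} + \frac{76}{235}\right) = \left(9 + 4 + 12 + 3\right) \left(70 \left(- \frac{1}{269}\right) + 76 \cdot \frac{1}{235}\right) = 28 \left(- \frac{70}{269} + \frac{76}{235}\right) = 28 \cdot \frac{3994}{63215} = \frac{111832}{63215}$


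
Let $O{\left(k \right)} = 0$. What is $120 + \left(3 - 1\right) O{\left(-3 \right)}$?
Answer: $120$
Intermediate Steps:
$120 + \left(3 - 1\right) O{\left(-3 \right)} = 120 + \left(3 - 1\right) 0 = 120 + 2 \cdot 0 = 120 + 0 = 120$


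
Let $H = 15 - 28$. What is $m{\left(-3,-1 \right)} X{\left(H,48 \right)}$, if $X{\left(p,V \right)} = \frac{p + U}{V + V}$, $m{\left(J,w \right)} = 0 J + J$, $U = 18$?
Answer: $- \frac{5}{32} \approx -0.15625$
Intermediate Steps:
$H = -13$
$m{\left(J,w \right)} = J$ ($m{\left(J,w \right)} = 0 + J = J$)
$X{\left(p,V \right)} = \frac{18 + p}{2 V}$ ($X{\left(p,V \right)} = \frac{p + 18}{V + V} = \frac{18 + p}{2 V}$)
$m{\left(-3,-1 \right)} X{\left(H,48 \right)} = - 3 \frac{18 - 13}{2 \cdot 48} = - 3 \cdot \frac{1}{2} \cdot \frac{1}{48} \cdot 5 = \left(-3\right) \frac{5}{96} = - \frac{5}{32}$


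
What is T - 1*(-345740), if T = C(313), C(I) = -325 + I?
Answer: 345728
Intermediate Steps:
T = -12 (T = -325 + 313 = -12)
T - 1*(-345740) = -12 - 1*(-345740) = -12 + 345740 = 345728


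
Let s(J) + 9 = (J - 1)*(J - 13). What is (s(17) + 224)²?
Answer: 77841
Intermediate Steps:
s(J) = -9 + (-1 + J)*(-13 + J) (s(J) = -9 + (J - 1)*(J - 13) = -9 + (-1 + J)*(-13 + J))
(s(17) + 224)² = ((4 + 17² - 14*17) + 224)² = ((4 + 289 - 238) + 224)² = (55 + 224)² = 279² = 77841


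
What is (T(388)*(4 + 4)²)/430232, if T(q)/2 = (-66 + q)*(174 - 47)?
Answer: 654304/53779 ≈ 12.167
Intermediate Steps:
T(q) = -16764 + 254*q (T(q) = 2*((-66 + q)*(174 - 47)) = 2*((-66 + q)*127) = 2*(-8382 + 127*q) = -16764 + 254*q)
(T(388)*(4 + 4)²)/430232 = ((-16764 + 254*388)*(4 + 4)²)/430232 = ((-16764 + 98552)*8²)*(1/430232) = (81788*64)*(1/430232) = 5234432*(1/430232) = 654304/53779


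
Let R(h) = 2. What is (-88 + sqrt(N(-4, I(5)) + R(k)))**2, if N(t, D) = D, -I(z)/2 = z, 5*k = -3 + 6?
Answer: 7736 - 352*I*sqrt(2) ≈ 7736.0 - 497.8*I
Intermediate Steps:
k = 3/5 (k = (-3 + 6)/5 = (1/5)*3 = 3/5 ≈ 0.60000)
I(z) = -2*z
(-88 + sqrt(N(-4, I(5)) + R(k)))**2 = (-88 + sqrt(-2*5 + 2))**2 = (-88 + sqrt(-10 + 2))**2 = (-88 + sqrt(-8))**2 = (-88 + 2*I*sqrt(2))**2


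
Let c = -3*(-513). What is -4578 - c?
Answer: -6117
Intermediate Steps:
c = 1539
-4578 - c = -4578 - 1*1539 = -4578 - 1539 = -6117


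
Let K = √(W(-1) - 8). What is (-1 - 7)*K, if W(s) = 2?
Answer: -8*I*√6 ≈ -19.596*I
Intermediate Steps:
K = I*√6 (K = √(2 - 8) = √(-6) = I*√6 ≈ 2.4495*I)
(-1 - 7)*K = (-1 - 7)*(I*√6) = -8*I*√6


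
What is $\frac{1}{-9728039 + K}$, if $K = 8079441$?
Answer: $- \frac{1}{1648598} \approx -6.0658 \cdot 10^{-7}$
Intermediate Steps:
$\frac{1}{-9728039 + K} = \frac{1}{-9728039 + 8079441} = \frac{1}{-1648598} = - \frac{1}{1648598}$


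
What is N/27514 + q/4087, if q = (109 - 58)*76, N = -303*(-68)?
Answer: 95426406/56224859 ≈ 1.6972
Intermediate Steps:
N = 20604
q = 3876 (q = 51*76 = 3876)
N/27514 + q/4087 = 20604/27514 + 3876/4087 = 20604*(1/27514) + 3876*(1/4087) = 10302/13757 + 3876/4087 = 95426406/56224859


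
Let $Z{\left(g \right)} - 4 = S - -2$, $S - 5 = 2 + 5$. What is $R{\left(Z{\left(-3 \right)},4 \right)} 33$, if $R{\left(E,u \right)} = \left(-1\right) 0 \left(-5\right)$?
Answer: $0$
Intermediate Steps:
$S = 12$ ($S = 5 + \left(2 + 5\right) = 5 + 7 = 12$)
$Z{\left(g \right)} = 18$ ($Z{\left(g \right)} = 4 + \left(12 - -2\right) = 4 + \left(12 + 2\right) = 4 + 14 = 18$)
$R{\left(E,u \right)} = 0$ ($R{\left(E,u \right)} = 0 \left(-5\right) = 0$)
$R{\left(Z{\left(-3 \right)},4 \right)} 33 = 0 \cdot 33 = 0$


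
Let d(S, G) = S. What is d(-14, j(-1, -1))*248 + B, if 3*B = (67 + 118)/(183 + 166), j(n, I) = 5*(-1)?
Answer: -3634999/1047 ≈ -3471.8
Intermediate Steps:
j(n, I) = -5
B = 185/1047 (B = ((67 + 118)/(183 + 166))/3 = (185/349)/3 = (185*(1/349))/3 = (1/3)*(185/349) = 185/1047 ≈ 0.17670)
d(-14, j(-1, -1))*248 + B = -14*248 + 185/1047 = -3472 + 185/1047 = -3634999/1047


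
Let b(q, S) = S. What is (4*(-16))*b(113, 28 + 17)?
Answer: -2880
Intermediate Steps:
(4*(-16))*b(113, 28 + 17) = (4*(-16))*(28 + 17) = -64*45 = -2880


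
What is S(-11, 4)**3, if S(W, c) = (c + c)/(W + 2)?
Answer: -512/729 ≈ -0.70233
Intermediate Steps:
S(W, c) = 2*c/(2 + W) (S(W, c) = (2*c)/(2 + W) = 2*c/(2 + W))
S(-11, 4)**3 = (2*4/(2 - 11))**3 = (2*4/(-9))**3 = (2*4*(-1/9))**3 = (-8/9)**3 = -512/729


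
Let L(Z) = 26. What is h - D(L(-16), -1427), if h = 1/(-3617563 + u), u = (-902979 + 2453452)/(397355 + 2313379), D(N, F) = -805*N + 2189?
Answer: 183778921328971095/9806249470769 ≈ 18741.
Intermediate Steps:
D(N, F) = 2189 - 805*N
u = 1550473/2710734 ≈ 0.57198
h = -2710734/9806249470769 (h = 1/(-3617563 + 1550473/2710734) = 1/(-9806249470769/2710734) = -2710734/9806249470769 ≈ -2.7643e-7)
h - D(L(-16), -1427) = -2710734/9806249470769 - (2189 - 805*26) = -2710734/9806249470769 - (2189 - 20930) = -2710734/9806249470769 - 1*(-18741) = -2710734/9806249470769 + 18741 = 183778921328971095/9806249470769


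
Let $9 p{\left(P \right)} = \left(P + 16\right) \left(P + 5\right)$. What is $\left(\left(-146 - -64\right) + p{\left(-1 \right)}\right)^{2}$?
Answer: $\frac{51076}{9} \approx 5675.1$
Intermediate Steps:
$p{\left(P \right)} = \frac{\left(5 + P\right) \left(16 + P\right)}{9}$ ($p{\left(P \right)} = \frac{\left(P + 16\right) \left(P + 5\right)}{9} = \frac{\left(16 + P\right) \left(5 + P\right)}{9} = \frac{\left(5 + P\right) \left(16 + P\right)}{9}$)
$\left(\left(-146 - -64\right) + p{\left(-1 \right)}\right)^{2} = \left(\left(-146 - -64\right) + \left(\frac{80}{9} + \frac{\left(-1\right)^{2}}{9} + \frac{7}{3} \left(-1\right)\right)\right)^{2} = \left(\left(-146 + 64\right) + \left(\frac{80}{9} + \frac{1}{9} \cdot 1 - \frac{7}{3}\right)\right)^{2} = \left(-82 + \left(\frac{80}{9} + \frac{1}{9} - \frac{7}{3}\right)\right)^{2} = \left(-82 + \frac{20}{3}\right)^{2} = \left(- \frac{226}{3}\right)^{2} = \frac{51076}{9}$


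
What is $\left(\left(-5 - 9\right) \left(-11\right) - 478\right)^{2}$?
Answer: $104976$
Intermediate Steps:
$\left(\left(-5 - 9\right) \left(-11\right) - 478\right)^{2} = \left(\left(-14\right) \left(-11\right) - 478\right)^{2} = \left(154 - 478\right)^{2} = \left(-324\right)^{2} = 104976$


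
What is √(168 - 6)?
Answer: 9*√2 ≈ 12.728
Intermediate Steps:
√(168 - 6) = √162 = 9*√2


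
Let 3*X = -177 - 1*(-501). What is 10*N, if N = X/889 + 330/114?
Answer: 509470/16891 ≈ 30.162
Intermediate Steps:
X = 108 (X = (-177 - 1*(-501))/3 = (-177 + 501)/3 = (⅓)*324 = 108)
N = 50947/16891 (N = 108/889 + 330/114 = 108*(1/889) + 330*(1/114) = 108/889 + 55/19 = 50947/16891 ≈ 3.0162)
10*N = 10*(50947/16891) = 509470/16891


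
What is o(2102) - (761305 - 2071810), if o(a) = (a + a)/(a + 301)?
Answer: 3149147719/2403 ≈ 1.3105e+6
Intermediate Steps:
o(a) = 2*a/(301 + a) (o(a) = (2*a)/(301 + a) = 2*a/(301 + a))
o(2102) - (761305 - 2071810) = 2*2102/(301 + 2102) - (761305 - 2071810) = 2*2102/2403 - 1*(-1310505) = 2*2102*(1/2403) + 1310505 = 4204/2403 + 1310505 = 3149147719/2403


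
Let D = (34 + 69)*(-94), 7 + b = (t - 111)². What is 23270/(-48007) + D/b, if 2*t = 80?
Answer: -290972477/120833619 ≈ -2.4080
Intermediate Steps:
t = 40 (t = (½)*80 = 40)
b = 5034 (b = -7 + (40 - 111)² = -7 + (-71)² = -7 + 5041 = 5034)
D = -9682 (D = 103*(-94) = -9682)
23270/(-48007) + D/b = 23270/(-48007) - 9682/5034 = 23270*(-1/48007) - 9682*1/5034 = -23270/48007 - 4841/2517 = -290972477/120833619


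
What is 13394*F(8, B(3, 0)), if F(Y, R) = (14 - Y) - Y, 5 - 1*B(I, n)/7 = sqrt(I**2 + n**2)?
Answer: -26788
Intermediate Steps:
B(I, n) = 35 - 7*sqrt(I**2 + n**2)
F(Y, R) = 14 - 2*Y
13394*F(8, B(3, 0)) = 13394*(14 - 2*8) = 13394*(14 - 16) = 13394*(-2) = -26788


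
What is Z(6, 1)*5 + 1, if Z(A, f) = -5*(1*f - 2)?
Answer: 26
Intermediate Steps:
Z(A, f) = 10 - 5*f (Z(A, f) = -5*(f - 2) = -5*(-2 + f) = 10 - 5*f)
Z(6, 1)*5 + 1 = (10 - 5*1)*5 + 1 = (10 - 5)*5 + 1 = 5*5 + 1 = 25 + 1 = 26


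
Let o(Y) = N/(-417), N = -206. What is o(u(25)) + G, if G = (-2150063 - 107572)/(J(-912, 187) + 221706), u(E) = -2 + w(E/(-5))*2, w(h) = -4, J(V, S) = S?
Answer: -895723837/92529381 ≈ -9.6804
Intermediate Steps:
u(E) = -10 (u(E) = -2 - 4*2 = -2 - 8 = -10)
G = -2257635/221893 (G = (-2150063 - 107572)/(187 + 221706) = -2257635/221893 ≈ -10.174)
o(Y) = 206/417 (o(Y) = -206/(-417) = -206*(-1/417) = 206/417)
o(u(25)) + G = 206/417 - 2257635/221893 = -895723837/92529381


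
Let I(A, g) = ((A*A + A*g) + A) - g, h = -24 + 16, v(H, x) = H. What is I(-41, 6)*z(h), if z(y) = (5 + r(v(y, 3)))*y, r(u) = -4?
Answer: -11104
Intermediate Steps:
h = -8
I(A, g) = A + A² - g + A*g (I(A, g) = ((A² + A*g) + A) - g = (A + A² + A*g) - g = A + A² - g + A*g)
z(y) = y (z(y) = (5 - 4)*y = 1*y = y)
I(-41, 6)*z(h) = (-41 + (-41)² - 1*6 - 41*6)*(-8) = (-41 + 1681 - 6 - 246)*(-8) = 1388*(-8) = -11104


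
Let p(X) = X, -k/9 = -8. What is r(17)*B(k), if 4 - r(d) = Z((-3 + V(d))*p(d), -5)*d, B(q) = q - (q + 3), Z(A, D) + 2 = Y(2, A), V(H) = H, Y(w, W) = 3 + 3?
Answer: 192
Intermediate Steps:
k = 72 (k = -9*(-8) = 72)
Y(w, W) = 6
Z(A, D) = 4 (Z(A, D) = -2 + 6 = 4)
B(q) = -3 (B(q) = q - (3 + q) = q + (-3 - q) = -3)
r(d) = 4 - 4*d
r(17)*B(k) = (4 - 4*17)*(-3) = (4 - 68)*(-3) = -64*(-3) = 192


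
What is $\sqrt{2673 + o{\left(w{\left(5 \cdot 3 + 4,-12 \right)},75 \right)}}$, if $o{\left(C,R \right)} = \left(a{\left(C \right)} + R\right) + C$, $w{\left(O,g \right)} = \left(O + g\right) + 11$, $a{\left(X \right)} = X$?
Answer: $4 \sqrt{174} \approx 52.764$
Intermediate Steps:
$w{\left(O,g \right)} = 11 + O + g$
$o{\left(C,R \right)} = R + 2 C$ ($o{\left(C,R \right)} = \left(C + R\right) + C = R + 2 C$)
$\sqrt{2673 + o{\left(w{\left(5 \cdot 3 + 4,-12 \right)},75 \right)}} = \sqrt{2673 + \left(75 + 2 \left(11 + \left(5 \cdot 3 + 4\right) - 12\right)\right)} = \sqrt{2673 + \left(75 + 2 \left(11 + \left(15 + 4\right) - 12\right)\right)} = \sqrt{2673 + \left(75 + 2 \left(11 + 19 - 12\right)\right)} = \sqrt{2673 + \left(75 + 2 \cdot 18\right)} = \sqrt{2673 + \left(75 + 36\right)} = \sqrt{2673 + 111} = \sqrt{2784} = 4 \sqrt{174}$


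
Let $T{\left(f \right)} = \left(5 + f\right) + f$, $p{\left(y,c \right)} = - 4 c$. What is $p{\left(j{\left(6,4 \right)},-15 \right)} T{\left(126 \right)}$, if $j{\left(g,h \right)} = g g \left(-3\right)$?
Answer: $15420$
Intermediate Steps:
$j{\left(g,h \right)} = - 3 g^{2}$ ($j{\left(g,h \right)} = g^{2} \left(-3\right) = - 3 g^{2}$)
$T{\left(f \right)} = 5 + 2 f$
$p{\left(j{\left(6,4 \right)},-15 \right)} T{\left(126 \right)} = \left(-4\right) \left(-15\right) \left(5 + 2 \cdot 126\right) = 60 \left(5 + 252\right) = 60 \cdot 257 = 15420$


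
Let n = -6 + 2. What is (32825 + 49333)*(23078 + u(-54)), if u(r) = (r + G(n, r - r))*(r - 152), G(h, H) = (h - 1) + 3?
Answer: 2843817012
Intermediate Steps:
n = -4
G(h, H) = 2 + h (G(h, H) = (-1 + h) + 3 = 2 + h)
u(r) = (-152 + r)*(-2 + r) (u(r) = (r + (2 - 4))*(r - 152) = (r - 2)*(-152 + r) = (-2 + r)*(-152 + r) = (-152 + r)*(-2 + r))
(32825 + 49333)*(23078 + u(-54)) = (32825 + 49333)*(23078 + (304 + (-54)² - 154*(-54))) = 82158*(23078 + (304 + 2916 + 8316)) = 82158*(23078 + 11536) = 82158*34614 = 2843817012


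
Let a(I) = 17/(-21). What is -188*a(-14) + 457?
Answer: 12793/21 ≈ 609.19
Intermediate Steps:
a(I) = -17/21 (a(I) = 17*(-1/21) = -17/21)
-188*a(-14) + 457 = -188*(-17/21) + 457 = 3196/21 + 457 = 12793/21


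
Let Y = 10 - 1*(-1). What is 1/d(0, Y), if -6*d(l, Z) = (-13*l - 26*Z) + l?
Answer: 3/143 ≈ 0.020979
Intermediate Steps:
Y = 11 (Y = 10 + 1 = 11)
d(l, Z) = 2*l + 13*Z/3 (d(l, Z) = -((-13*l - 26*Z) + l)/6 = -((-26*Z - 13*l) + l)/6 = -(-26*Z - 12*l)/6 = 2*l + 13*Z/3)
1/d(0, Y) = 1/(2*0 + (13/3)*11) = 1/(0 + 143/3) = 1/(143/3) = 3/143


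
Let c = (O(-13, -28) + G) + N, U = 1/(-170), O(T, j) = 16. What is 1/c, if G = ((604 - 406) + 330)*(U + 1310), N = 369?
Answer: 85/58825261 ≈ 1.4450e-6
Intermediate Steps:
U = -1/170 ≈ -0.0058824
G = 58792536/85 (G = ((604 - 406) + 330)*(-1/170 + 1310) = (198 + 330)*(222699/170) = 528*(222699/170) = 58792536/85 ≈ 6.9168e+5)
c = 58825261/85 (c = (16 + 58792536/85) + 369 = 58793896/85 + 369 = 58825261/85 ≈ 6.9206e+5)
1/c = 1/(58825261/85) = 85/58825261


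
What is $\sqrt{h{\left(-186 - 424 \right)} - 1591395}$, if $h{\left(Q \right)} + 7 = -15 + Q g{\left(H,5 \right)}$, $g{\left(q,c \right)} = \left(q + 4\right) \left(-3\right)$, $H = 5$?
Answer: $i \sqrt{1574947} \approx 1255.0 i$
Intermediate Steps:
$g{\left(q,c \right)} = -12 - 3 q$ ($g{\left(q,c \right)} = \left(4 + q\right) \left(-3\right) = -12 - 3 q$)
$h{\left(Q \right)} = -22 - 27 Q$ ($h{\left(Q \right)} = -7 + \left(-15 + Q \left(-12 - 15\right)\right) = -7 + \left(-15 + Q \left(-27\right)\right) = -7 - \left(15 + 27 Q\right) = -22 - 27 Q$)
$\sqrt{h{\left(-186 - 424 \right)} - 1591395} = \sqrt{\left(-22 - 27 \left(-186 - 424\right)\right) - 1591395} = \sqrt{\left(-22 - -16470\right) - 1591395} = \sqrt{\left(-22 + 16470\right) - 1591395} = \sqrt{16448 - 1591395} = \sqrt{-1574947} = i \sqrt{1574947}$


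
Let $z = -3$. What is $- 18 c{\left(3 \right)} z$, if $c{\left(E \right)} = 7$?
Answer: $378$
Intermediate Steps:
$- 18 c{\left(3 \right)} z = \left(-18\right) 7 \left(-3\right) = \left(-126\right) \left(-3\right) = 378$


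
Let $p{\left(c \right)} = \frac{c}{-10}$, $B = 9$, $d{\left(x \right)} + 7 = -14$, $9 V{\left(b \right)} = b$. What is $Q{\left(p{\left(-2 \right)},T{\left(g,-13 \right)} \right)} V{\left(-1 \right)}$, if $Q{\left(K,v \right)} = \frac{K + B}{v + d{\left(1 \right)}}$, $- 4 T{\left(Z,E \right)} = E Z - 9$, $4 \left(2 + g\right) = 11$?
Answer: $\frac{736}{11745} \approx 0.062665$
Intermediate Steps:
$g = \frac{3}{4}$ ($g = -2 + \frac{1}{4} \cdot 11 = -2 + \frac{11}{4} = \frac{3}{4} \approx 0.75$)
$V{\left(b \right)} = \frac{b}{9}$
$T{\left(Z,E \right)} = \frac{9}{4} - \frac{E Z}{4}$ ($T{\left(Z,E \right)} = - \frac{E Z - 9}{4} = - \frac{-9 + E Z}{4} = \frac{9}{4} - \frac{E Z}{4}$)
$d{\left(x \right)} = -21$ ($d{\left(x \right)} = -7 - 14 = -21$)
$p{\left(c \right)} = - \frac{c}{10}$ ($p{\left(c \right)} = c \left(- \frac{1}{10}\right) = - \frac{c}{10}$)
$Q{\left(K,v \right)} = \frac{9 + K}{-21 + v}$ ($Q{\left(K,v \right)} = \frac{K + 9}{v - 21} = \frac{9 + K}{-21 + v}$)
$Q{\left(p{\left(-2 \right)},T{\left(g,-13 \right)} \right)} V{\left(-1 \right)} = \frac{9 - - \frac{1}{5}}{-21 - \left(- \frac{9}{4} - \frac{39}{16}\right)} \frac{1}{9} \left(-1\right) = \frac{9 + \frac{1}{5}}{-21 + \left(\frac{9}{4} + \frac{39}{16}\right)} \left(- \frac{1}{9}\right) = \frac{1}{-21 + \frac{75}{16}} \cdot \frac{46}{5} \left(- \frac{1}{9}\right) = \frac{1}{- \frac{261}{16}} \cdot \frac{46}{5} \left(- \frac{1}{9}\right) = \left(- \frac{16}{261}\right) \frac{46}{5} \left(- \frac{1}{9}\right) = \left(- \frac{736}{1305}\right) \left(- \frac{1}{9}\right) = \frac{736}{11745}$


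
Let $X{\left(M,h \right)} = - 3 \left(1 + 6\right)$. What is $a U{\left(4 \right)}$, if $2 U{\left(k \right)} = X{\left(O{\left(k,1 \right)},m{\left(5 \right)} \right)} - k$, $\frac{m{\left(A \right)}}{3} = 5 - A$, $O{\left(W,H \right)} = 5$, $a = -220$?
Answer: $2750$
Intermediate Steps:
$m{\left(A \right)} = 15 - 3 A$ ($m{\left(A \right)} = 3 \left(5 - A\right) = 15 - 3 A$)
$X{\left(M,h \right)} = -21$ ($X{\left(M,h \right)} = \left(-3\right) 7 = -21$)
$U{\left(k \right)} = - \frac{21}{2} - \frac{k}{2}$ ($U{\left(k \right)} = \frac{-21 - k}{2} = - \frac{21}{2} - \frac{k}{2}$)
$a U{\left(4 \right)} = - 220 \left(- \frac{21}{2} - 2\right) = \left(-220\right) \left(- \frac{25}{2}\right) = 2750$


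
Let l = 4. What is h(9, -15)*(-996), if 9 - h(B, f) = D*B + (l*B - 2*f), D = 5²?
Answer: 280872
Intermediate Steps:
D = 25
h(B, f) = 9 - 29*B + 2*f (h(B, f) = 9 - (25*B + (4*B - 2*f)) = 9 - (25*B + (-2*f + 4*B)) = 9 - (-2*f + 29*B) = 9 + (-29*B + 2*f) = 9 - 29*B + 2*f)
h(9, -15)*(-996) = (9 - 29*9 + 2*(-15))*(-996) = (9 - 261 - 30)*(-996) = -282*(-996) = 280872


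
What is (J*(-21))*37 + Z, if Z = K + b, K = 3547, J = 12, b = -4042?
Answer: -9819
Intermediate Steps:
Z = -495 (Z = 3547 - 4042 = -495)
(J*(-21))*37 + Z = (12*(-21))*37 - 495 = -252*37 - 495 = -9324 - 495 = -9819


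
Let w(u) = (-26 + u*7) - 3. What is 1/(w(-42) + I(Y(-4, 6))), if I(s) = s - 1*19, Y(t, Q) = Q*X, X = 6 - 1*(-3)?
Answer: -1/288 ≈ -0.0034722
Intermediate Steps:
X = 9 (X = 6 + 3 = 9)
Y(t, Q) = 9*Q (Y(t, Q) = Q*9 = 9*Q)
w(u) = -29 + 7*u (w(u) = (-26 + 7*u) - 3 = -29 + 7*u)
I(s) = -19 + s (I(s) = s - 19 = -19 + s)
1/(w(-42) + I(Y(-4, 6))) = 1/((-29 + 7*(-42)) + (-19 + 9*6)) = 1/((-29 - 294) + (-19 + 54)) = 1/(-323 + 35) = 1/(-288) = -1/288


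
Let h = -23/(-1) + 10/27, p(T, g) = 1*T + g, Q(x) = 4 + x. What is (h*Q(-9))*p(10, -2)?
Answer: -25240/27 ≈ -934.81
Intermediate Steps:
p(T, g) = T + g
h = 631/27 (h = -23*(-1) + 10*(1/27) = 23 + 10/27 = 631/27 ≈ 23.370)
(h*Q(-9))*p(10, -2) = (631*(4 - 9)/27)*(10 - 2) = ((631/27)*(-5))*8 = -3155/27*8 = -25240/27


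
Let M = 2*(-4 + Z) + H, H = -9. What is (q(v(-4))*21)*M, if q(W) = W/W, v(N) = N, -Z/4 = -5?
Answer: 483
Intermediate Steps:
Z = 20 (Z = -4*(-5) = 20)
q(W) = 1
M = 23 (M = 2*(-4 + 20) - 9 = 2*16 - 9 = 32 - 9 = 23)
(q(v(-4))*21)*M = (1*21)*23 = 21*23 = 483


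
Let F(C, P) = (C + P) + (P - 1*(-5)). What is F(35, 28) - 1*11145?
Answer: -11049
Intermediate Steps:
F(C, P) = 5 + C + 2*P (F(C, P) = (C + P) + (P + 5) = (C + P) + (5 + P) = 5 + C + 2*P)
F(35, 28) - 1*11145 = (5 + 35 + 2*28) - 1*11145 = (5 + 35 + 56) - 11145 = 96 - 11145 = -11049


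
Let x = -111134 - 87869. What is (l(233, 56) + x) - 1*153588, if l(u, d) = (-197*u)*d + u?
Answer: -2922814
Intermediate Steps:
x = -199003
l(u, d) = u - 197*d*u (l(u, d) = -197*d*u + u = u - 197*d*u)
(l(233, 56) + x) - 1*153588 = (233*(1 - 197*56) - 199003) - 1*153588 = (233*(1 - 11032) - 199003) - 153588 = (233*(-11031) - 199003) - 153588 = (-2570223 - 199003) - 153588 = -2769226 - 153588 = -2922814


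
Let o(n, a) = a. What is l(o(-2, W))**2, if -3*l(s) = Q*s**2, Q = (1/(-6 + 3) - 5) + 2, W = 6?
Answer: 1600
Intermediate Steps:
Q = -10/3 (Q = (1/(-3) - 5) + 2 = (-1/3 - 5) + 2 = -16/3 + 2 = -10/3 ≈ -3.3333)
l(s) = 10*s**2/9 (l(s) = -(-10)*s**2/9 = 10*s**2/9)
l(o(-2, W))**2 = ((10/9)*6**2)**2 = ((10/9)*36)**2 = 40**2 = 1600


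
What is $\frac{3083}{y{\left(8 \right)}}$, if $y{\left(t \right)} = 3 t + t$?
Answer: $\frac{3083}{32} \approx 96.344$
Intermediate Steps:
$y{\left(t \right)} = 4 t$
$\frac{3083}{y{\left(8 \right)}} = \frac{3083}{4 \cdot 8} = \frac{3083}{32}$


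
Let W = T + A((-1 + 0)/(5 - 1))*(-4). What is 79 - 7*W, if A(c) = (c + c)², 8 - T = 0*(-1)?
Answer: 30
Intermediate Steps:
T = 8 (T = 8 - 0*(-1) = 8 - 1*0 = 8 + 0 = 8)
A(c) = 4*c² (A(c) = (2*c)² = 4*c²)
W = 7 (W = 8 + (4*((-1 + 0)/(5 - 1))²)*(-4) = 8 + (4*(-1/4)²)*(-4) = 8 + (4*(-1*¼)²)*(-4) = 8 + (4*(-¼)²)*(-4) = 8 + (4*(1/16))*(-4) = 8 + (¼)*(-4) = 8 - 1 = 7)
79 - 7*W = 79 - 7*7 = 79 - 49 = 30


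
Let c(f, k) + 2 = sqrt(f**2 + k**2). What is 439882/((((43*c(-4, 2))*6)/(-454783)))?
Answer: -100025427803/1032 - 100025427803*sqrt(5)/1032 ≈ -3.1365e+8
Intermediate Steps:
c(f, k) = -2 + sqrt(f**2 + k**2)
439882/((((43*c(-4, 2))*6)/(-454783))) = 439882/((((43*(-2 + sqrt((-4)**2 + 2**2)))*6)/(-454783))) = 439882/((((43*(-2 + sqrt(16 + 4)))*6)*(-1/454783))) = 439882/((((43*(-2 + sqrt(20)))*6)*(-1/454783))) = 439882/((((43*(-2 + 2*sqrt(5)))*6)*(-1/454783))) = 439882/((((-86 + 86*sqrt(5))*6)*(-1/454783))) = 439882/(((-516 + 516*sqrt(5))*(-1/454783))) = 439882/(516/454783 - 516*sqrt(5)/454783)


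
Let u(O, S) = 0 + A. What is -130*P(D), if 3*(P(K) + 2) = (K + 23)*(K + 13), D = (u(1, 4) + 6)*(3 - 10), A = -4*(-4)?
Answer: -800150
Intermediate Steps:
A = 16
u(O, S) = 16 (u(O, S) = 0 + 16 = 16)
D = -154 (D = (16 + 6)*(3 - 10) = 22*(-7) = -154)
P(K) = -2 + (13 + K)*(23 + K)/3 (P(K) = -2 + ((K + 23)*(K + 13))/3 = -2 + ((23 + K)*(13 + K))/3 = -2 + ((13 + K)*(23 + K))/3 = -2 + (13 + K)*(23 + K)/3)
-130*P(D) = -130*(293/3 + 12*(-154) + (⅓)*(-154)²) = -130*(293/3 - 1848 + (⅓)*23716) = -130*(293/3 - 1848 + 23716/3) = -130*6155 = -800150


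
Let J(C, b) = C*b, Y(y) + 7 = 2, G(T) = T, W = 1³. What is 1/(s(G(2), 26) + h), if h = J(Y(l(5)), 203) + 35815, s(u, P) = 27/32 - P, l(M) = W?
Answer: 32/1112795 ≈ 2.8756e-5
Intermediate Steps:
W = 1
l(M) = 1
Y(y) = -5 (Y(y) = -7 + 2 = -5)
s(u, P) = 27/32 - P (s(u, P) = 27*(1/32) - P = 27/32 - P)
h = 34800 (h = -5*203 + 35815 = -1015 + 35815 = 34800)
1/(s(G(2), 26) + h) = 1/((27/32 - 1*26) + 34800) = 1/((27/32 - 26) + 34800) = 1/(-805/32 + 34800) = 1/(1112795/32) = 32/1112795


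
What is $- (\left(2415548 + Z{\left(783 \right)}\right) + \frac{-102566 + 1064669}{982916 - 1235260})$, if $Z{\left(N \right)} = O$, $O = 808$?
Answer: $- \frac{609751976361}{252344} \approx -2.4164 \cdot 10^{6}$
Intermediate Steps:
$Z{\left(N \right)} = 808$
$- (\left(2415548 + Z{\left(783 \right)}\right) + \frac{-102566 + 1064669}{982916 - 1235260}) = - (\left(2415548 + 808\right) + \frac{-102566 + 1064669}{982916 - 1235260}) = - (2416356 + \frac{962103}{-252344}) = - (2416356 + 962103 \left(- \frac{1}{252344}\right)) = - (2416356 - \frac{962103}{252344}) = \left(-1\right) \frac{609751976361}{252344} = - \frac{609751976361}{252344}$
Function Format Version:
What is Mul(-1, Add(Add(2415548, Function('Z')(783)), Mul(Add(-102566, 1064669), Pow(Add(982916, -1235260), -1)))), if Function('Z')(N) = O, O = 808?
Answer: Rational(-609751976361, 252344) ≈ -2.4164e+6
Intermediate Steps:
Function('Z')(N) = 808
Mul(-1, Add(Add(2415548, Function('Z')(783)), Mul(Add(-102566, 1064669), Pow(Add(982916, -1235260), -1)))) = Mul(-1, Add(Add(2415548, 808), Mul(Add(-102566, 1064669), Pow(Add(982916, -1235260), -1)))) = Mul(-1, Add(2416356, Mul(962103, Pow(-252344, -1)))) = Mul(-1, Add(2416356, Mul(962103, Rational(-1, 252344)))) = Mul(-1, Add(2416356, Rational(-962103, 252344))) = Mul(-1, Rational(609751976361, 252344)) = Rational(-609751976361, 252344)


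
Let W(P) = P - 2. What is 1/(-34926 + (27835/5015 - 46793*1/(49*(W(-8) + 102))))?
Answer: -4521524/157940584567 ≈ -2.8628e-5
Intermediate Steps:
W(P) = -2 + P
1/(-34926 + (27835/5015 - 46793*1/(49*(W(-8) + 102)))) = 1/(-34926 + (27835/5015 - 46793*1/(49*((-2 - 8) + 102)))) = 1/(-34926 + (27835*(1/5015) - 46793*1/(49*(-10 + 102)))) = 1/(-34926 + (5567/1003 - 46793/(49*92))) = 1/(-34926 + (5567/1003 - 46793/4508)) = 1/(-34926 - 21837343/4521524) = 1/(-157940584567/4521524) = -4521524/157940584567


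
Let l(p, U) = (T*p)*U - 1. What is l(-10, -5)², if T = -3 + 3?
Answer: 1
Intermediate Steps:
T = 0
l(p, U) = -1 (l(p, U) = (0*p)*U - 1 = 0*U - 1 = 0 - 1 = -1)
l(-10, -5)² = (-1)² = 1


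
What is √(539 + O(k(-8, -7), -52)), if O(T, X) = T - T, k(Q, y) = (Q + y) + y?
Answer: 7*√11 ≈ 23.216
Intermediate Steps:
k(Q, y) = Q + 2*y
O(T, X) = 0
√(539 + O(k(-8, -7), -52)) = √(539 + 0) = √539 = 7*√11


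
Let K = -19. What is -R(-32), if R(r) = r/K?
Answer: -32/19 ≈ -1.6842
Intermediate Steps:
R(r) = -r/19 (R(r) = r/(-19) = r*(-1/19) = -r/19)
-R(-32) = -(-1)*(-32)/19 = -1*32/19 = -32/19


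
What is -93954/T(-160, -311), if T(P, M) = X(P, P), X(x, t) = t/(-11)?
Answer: -516747/80 ≈ -6459.3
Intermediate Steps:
X(x, t) = -t/11 (X(x, t) = t*(-1/11) = -t/11)
T(P, M) = -P/11
-93954/T(-160, -311) = -93954/((-1/11*(-160))) = -93954/160/11 = -93954*11/160 = -516747/80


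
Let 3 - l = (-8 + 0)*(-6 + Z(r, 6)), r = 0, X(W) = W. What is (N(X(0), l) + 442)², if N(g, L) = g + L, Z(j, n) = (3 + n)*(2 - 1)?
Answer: 219961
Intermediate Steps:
Z(j, n) = 3 + n (Z(j, n) = (3 + n)*1 = 3 + n)
l = 27 (l = 3 - (-8 + 0)*(-6 + (3 + 6)) = 3 - (-8)*(-6 + 9) = 3 - (-8)*3 = 3 - 1*(-24) = 3 + 24 = 27)
N(g, L) = L + g
(N(X(0), l) + 442)² = ((27 + 0) + 442)² = (27 + 442)² = 469² = 219961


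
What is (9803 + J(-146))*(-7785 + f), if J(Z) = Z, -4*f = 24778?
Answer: -270000063/2 ≈ -1.3500e+8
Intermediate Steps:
f = -12389/2 (f = -¼*24778 = -12389/2 ≈ -6194.5)
(9803 + J(-146))*(-7785 + f) = (9803 - 146)*(-7785 - 12389/2) = 9657*(-27959/2) = -270000063/2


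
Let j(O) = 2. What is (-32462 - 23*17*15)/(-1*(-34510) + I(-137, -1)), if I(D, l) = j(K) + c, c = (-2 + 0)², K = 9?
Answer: -38327/34516 ≈ -1.1104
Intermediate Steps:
c = 4 (c = (-2)² = 4)
I(D, l) = 6 (I(D, l) = 2 + 4 = 6)
(-32462 - 23*17*15)/(-1*(-34510) + I(-137, -1)) = (-32462 - 23*17*15)/(-1*(-34510) + 6) = (-32462 - 391*15)/(34510 + 6) = (-32462 - 5865)/34516 = -38327*1/34516 = -38327/34516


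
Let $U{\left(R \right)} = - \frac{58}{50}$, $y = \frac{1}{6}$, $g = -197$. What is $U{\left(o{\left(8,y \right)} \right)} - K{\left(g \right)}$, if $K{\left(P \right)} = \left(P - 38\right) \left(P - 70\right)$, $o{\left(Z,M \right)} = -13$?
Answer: $- \frac{1568654}{25} \approx -62746.0$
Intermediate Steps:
$y = \frac{1}{6} \approx 0.16667$
$K{\left(P \right)} = \left(-70 + P\right) \left(-38 + P\right)$ ($K{\left(P \right)} = \left(-38 + P\right) \left(-70 + P\right) = \left(-70 + P\right) \left(-38 + P\right)$)
$U{\left(R \right)} = - \frac{29}{25}$ ($U{\left(R \right)} = \left(-58\right) \frac{1}{50} = - \frac{29}{25}$)
$U{\left(o{\left(8,y \right)} \right)} - K{\left(g \right)} = - \frac{29}{25} - \left(2660 + \left(-197\right)^{2} - -21276\right) = - \frac{29}{25} - \left(2660 + 38809 + 21276\right) = - \frac{29}{25} - 62745 = - \frac{1568654}{25}$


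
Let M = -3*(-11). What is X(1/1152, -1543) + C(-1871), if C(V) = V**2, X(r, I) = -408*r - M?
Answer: 168029167/48 ≈ 3.5006e+6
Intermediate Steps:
M = 33
X(r, I) = -33 - 408*r (X(r, I) = -408*r - 1*33 = -408*r - 33 = -33 - 408*r)
X(1/1152, -1543) + C(-1871) = (-33 - 408/1152) + (-1871)**2 = (-33 - 408*1/1152) + 3500641 = (-33 - 17/48) + 3500641 = -1601/48 + 3500641 = 168029167/48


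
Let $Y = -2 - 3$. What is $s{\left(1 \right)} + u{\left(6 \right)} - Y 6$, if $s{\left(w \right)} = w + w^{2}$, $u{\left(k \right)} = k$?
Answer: $182$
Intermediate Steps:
$Y = -5$ ($Y = -2 - 3 = -5$)
$s{\left(1 \right)} + u{\left(6 \right)} - Y 6 = 1 \left(1 + 1\right) + 6 \left(-1\right) \left(-5\right) 6 = 1 \cdot 2 + 6 \cdot 5 \cdot 6 = 2 + 6 \cdot 30 = 2 + 180 = 182$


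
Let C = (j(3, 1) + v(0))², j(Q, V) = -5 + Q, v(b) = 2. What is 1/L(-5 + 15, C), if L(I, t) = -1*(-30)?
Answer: 1/30 ≈ 0.033333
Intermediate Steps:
C = 0 (C = ((-5 + 3) + 2)² = (-2 + 2)² = 0² = 0)
L(I, t) = 30
1/L(-5 + 15, C) = 1/30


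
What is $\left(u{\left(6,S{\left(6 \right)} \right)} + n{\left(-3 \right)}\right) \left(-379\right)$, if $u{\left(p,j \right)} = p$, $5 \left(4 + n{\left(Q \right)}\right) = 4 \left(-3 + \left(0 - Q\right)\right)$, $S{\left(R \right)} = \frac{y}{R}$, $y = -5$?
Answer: $-758$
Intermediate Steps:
$S{\left(R \right)} = - \frac{5}{R}$
$n{\left(Q \right)} = - \frac{32}{5} - \frac{4 Q}{5}$ ($n{\left(Q \right)} = -4 + \frac{4 \left(-3 + \left(0 - Q\right)\right)}{5} = -4 + \frac{4 \left(-3 - Q\right)}{5} = -4 + \frac{-12 - 4 Q}{5} = -4 - \left(\frac{12}{5} + \frac{4 Q}{5}\right) = - \frac{32}{5} - \frac{4 Q}{5}$)
$\left(u{\left(6,S{\left(6 \right)} \right)} + n{\left(-3 \right)}\right) \left(-379\right) = \left(6 - 4\right) \left(-379\right) = 2 \left(-379\right) = -758$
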